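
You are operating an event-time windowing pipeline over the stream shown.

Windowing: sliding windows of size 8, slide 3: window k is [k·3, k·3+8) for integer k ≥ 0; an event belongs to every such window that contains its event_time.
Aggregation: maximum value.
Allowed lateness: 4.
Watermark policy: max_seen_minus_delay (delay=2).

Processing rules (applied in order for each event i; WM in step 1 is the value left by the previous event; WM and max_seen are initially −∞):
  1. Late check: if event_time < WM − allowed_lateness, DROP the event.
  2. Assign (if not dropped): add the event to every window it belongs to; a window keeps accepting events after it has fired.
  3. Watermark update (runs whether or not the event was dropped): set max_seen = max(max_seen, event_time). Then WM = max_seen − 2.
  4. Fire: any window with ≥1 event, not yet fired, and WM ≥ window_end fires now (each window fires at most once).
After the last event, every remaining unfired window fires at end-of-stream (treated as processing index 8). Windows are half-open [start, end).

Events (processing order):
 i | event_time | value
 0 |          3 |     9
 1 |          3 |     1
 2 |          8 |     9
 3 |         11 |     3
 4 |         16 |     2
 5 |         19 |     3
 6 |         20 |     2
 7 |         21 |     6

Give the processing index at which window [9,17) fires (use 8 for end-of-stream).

5

i=0 t=3 v=9: → [3,11),[0,8); WM=1
i=1 t=3 v=1: → [3,11),[0,8); WM=1
i=2 t=8 v=9: → [6,14),[3,11); WM=6
i=3 t=11 v=3: → [9,17),[6,14); WM=9; [0,8) fires=9
i=4 t=16 v=2: → [15,23),[12,20),[9,17); WM=14; [3,11) fires=9 [6,14) fires=9
i=5 t=19 v=3: → [18,26),[15,23),[12,20); WM=17; [9,17) fires=3
i=6 t=20 v=2: → [18,26),[15,23); WM=18
i=7 t=21 v=6: → [21,29),[18,26),[15,23); WM=19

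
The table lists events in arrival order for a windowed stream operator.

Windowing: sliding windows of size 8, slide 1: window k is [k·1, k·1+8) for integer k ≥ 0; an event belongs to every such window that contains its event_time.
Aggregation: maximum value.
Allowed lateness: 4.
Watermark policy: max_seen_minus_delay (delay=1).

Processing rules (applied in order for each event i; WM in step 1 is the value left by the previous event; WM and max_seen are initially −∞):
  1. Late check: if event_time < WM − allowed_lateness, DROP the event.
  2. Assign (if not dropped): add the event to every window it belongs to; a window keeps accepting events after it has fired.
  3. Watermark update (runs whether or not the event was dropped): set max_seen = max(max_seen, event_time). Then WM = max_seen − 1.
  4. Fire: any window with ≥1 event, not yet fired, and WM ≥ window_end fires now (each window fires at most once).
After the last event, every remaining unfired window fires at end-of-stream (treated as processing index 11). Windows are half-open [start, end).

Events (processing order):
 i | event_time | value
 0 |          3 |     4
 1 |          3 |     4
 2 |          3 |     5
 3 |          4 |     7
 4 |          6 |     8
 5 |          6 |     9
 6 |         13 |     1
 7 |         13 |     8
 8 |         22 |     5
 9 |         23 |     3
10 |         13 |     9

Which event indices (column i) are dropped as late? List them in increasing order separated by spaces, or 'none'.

i=0 t=3 v=4: → [3,11),[2,10),[1,9),[0,8); WM=2
i=1 t=3 v=4: → [3,11),[2,10),[1,9),[0,8); WM=2
i=2 t=3 v=5: → [3,11),[2,10),[1,9),[0,8); WM=2
i=3 t=4 v=7: → [4,12),[3,11),[2,10),[1,9),[0,8); WM=3
i=4 t=6 v=8: → [6,14),[5,13),[4,12),[3,11),[2,10),[1,9),[0,8); WM=5
i=5 t=6 v=9: → [6,14),[5,13),[4,12),[3,11),[2,10),[1,9),[0,8); WM=5
i=6 t=13 v=1: → [13,21),[12,20),[11,19),[10,18),[9,17),[8,16),[7,15),[6,14); WM=12; [0,8) fires=9 [1,9) fires=9 [2,10) fires=9 [3,11) fires=9 [4,12) fires=9
i=7 t=13 v=8: → [13,21),[12,20),[11,19),[10,18),[9,17),[8,16),[7,15),[6,14); WM=12
i=8 t=22 v=5: → [22,30),[21,29),[20,28),[19,27),[18,26),[17,25),[16,24),[15,23); WM=21; [5,13) fires=9 [6,14) fires=9 [7,15) fires=8 [8,16) fires=8 [9,17) fires=8 [10,18) fires=8 [11,19) fires=8 [12,20) fires=8 [13,21) fires=8
i=9 t=23 v=3: → [23,31),[22,30),[21,29),[20,28),[19,27),[18,26),[17,25),[16,24); WM=22
i=10 t=13 v=9: DROP (t<22-4); WM=22

10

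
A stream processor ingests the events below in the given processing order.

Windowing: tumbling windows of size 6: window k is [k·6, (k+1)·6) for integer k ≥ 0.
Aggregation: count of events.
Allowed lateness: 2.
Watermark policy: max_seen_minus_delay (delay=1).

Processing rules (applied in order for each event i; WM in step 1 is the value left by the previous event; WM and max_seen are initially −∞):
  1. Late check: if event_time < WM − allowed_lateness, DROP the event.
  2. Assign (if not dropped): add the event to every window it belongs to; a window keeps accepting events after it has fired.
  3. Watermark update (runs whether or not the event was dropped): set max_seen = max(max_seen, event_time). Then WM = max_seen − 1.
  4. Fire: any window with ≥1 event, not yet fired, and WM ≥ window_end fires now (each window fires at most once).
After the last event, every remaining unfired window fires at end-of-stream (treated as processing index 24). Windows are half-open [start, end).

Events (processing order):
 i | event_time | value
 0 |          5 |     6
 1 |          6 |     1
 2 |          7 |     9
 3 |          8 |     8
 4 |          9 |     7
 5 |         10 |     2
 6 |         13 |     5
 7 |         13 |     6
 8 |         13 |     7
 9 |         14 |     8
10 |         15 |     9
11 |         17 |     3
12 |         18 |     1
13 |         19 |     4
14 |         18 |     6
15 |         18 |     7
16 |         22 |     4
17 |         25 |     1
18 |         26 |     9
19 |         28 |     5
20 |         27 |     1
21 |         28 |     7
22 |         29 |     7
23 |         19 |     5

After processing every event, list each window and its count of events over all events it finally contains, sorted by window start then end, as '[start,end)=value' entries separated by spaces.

i=0 t=5 v=6: → [0,6); WM=4
i=1 t=6 v=1: → [6,12); WM=5
i=2 t=7 v=9: → [6,12); WM=6; [0,6) fires=1
i=3 t=8 v=8: → [6,12); WM=7
i=4 t=9 v=7: → [6,12); WM=8
i=5 t=10 v=2: → [6,12); WM=9
i=6 t=13 v=5: → [12,18); WM=12; [6,12) fires=5
i=7 t=13 v=6: → [12,18); WM=12
i=8 t=13 v=7: → [12,18); WM=12
i=9 t=14 v=8: → [12,18); WM=13
i=10 t=15 v=9: → [12,18); WM=14
i=11 t=17 v=3: → [12,18); WM=16
i=12 t=18 v=1: → [18,24); WM=17
i=13 t=19 v=4: → [18,24); WM=18; [12,18) fires=6
i=14 t=18 v=6: → [18,24); WM=18
i=15 t=18 v=7: → [18,24); WM=18
i=16 t=22 v=4: → [18,24); WM=21
i=17 t=25 v=1: → [24,30); WM=24; [18,24) fires=5
i=18 t=26 v=9: → [24,30); WM=25
i=19 t=28 v=5: → [24,30); WM=27
i=20 t=27 v=1: → [24,30); WM=27
i=21 t=28 v=7: → [24,30); WM=27
i=22 t=29 v=7: → [24,30); WM=28
i=23 t=19 v=5: DROP (t<28-2); WM=28

[0,6)=1 [6,12)=5 [12,18)=6 [18,24)=5 [24,30)=6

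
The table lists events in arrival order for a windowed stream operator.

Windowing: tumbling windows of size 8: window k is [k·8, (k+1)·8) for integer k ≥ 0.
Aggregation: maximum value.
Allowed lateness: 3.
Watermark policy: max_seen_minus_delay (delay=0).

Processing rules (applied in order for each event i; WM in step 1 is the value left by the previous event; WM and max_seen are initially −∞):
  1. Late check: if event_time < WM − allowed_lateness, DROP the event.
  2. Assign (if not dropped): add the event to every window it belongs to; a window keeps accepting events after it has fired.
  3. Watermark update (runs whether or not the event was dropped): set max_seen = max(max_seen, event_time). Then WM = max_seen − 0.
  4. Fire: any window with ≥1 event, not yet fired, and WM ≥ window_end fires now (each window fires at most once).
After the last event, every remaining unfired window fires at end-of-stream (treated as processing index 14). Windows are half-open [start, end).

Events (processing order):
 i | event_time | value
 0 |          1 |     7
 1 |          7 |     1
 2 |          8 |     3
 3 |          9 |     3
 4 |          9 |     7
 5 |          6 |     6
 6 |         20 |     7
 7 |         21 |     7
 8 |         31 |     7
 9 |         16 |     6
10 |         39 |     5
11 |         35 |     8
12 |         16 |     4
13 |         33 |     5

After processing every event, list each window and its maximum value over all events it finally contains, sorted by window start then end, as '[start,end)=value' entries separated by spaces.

i=0 t=1 v=7: → [0,8); WM=1
i=1 t=7 v=1: → [0,8); WM=7
i=2 t=8 v=3: → [8,16); WM=8; [0,8) fires=7
i=3 t=9 v=3: → [8,16); WM=9
i=4 t=9 v=7: → [8,16); WM=9
i=5 t=6 v=6: → [0,8); WM=9
i=6 t=20 v=7: → [16,24); WM=20; [8,16) fires=7
i=7 t=21 v=7: → [16,24); WM=21
i=8 t=31 v=7: → [24,32); WM=31; [16,24) fires=7
i=9 t=16 v=6: DROP (t<31-3); WM=31
i=10 t=39 v=5: → [32,40); WM=39; [24,32) fires=7
i=11 t=35 v=8: DROP (t<39-3); WM=39
i=12 t=16 v=4: DROP (t<39-3); WM=39
i=13 t=33 v=5: DROP (t<39-3); WM=39

[0,8)=7 [8,16)=7 [16,24)=7 [24,32)=7 [32,40)=5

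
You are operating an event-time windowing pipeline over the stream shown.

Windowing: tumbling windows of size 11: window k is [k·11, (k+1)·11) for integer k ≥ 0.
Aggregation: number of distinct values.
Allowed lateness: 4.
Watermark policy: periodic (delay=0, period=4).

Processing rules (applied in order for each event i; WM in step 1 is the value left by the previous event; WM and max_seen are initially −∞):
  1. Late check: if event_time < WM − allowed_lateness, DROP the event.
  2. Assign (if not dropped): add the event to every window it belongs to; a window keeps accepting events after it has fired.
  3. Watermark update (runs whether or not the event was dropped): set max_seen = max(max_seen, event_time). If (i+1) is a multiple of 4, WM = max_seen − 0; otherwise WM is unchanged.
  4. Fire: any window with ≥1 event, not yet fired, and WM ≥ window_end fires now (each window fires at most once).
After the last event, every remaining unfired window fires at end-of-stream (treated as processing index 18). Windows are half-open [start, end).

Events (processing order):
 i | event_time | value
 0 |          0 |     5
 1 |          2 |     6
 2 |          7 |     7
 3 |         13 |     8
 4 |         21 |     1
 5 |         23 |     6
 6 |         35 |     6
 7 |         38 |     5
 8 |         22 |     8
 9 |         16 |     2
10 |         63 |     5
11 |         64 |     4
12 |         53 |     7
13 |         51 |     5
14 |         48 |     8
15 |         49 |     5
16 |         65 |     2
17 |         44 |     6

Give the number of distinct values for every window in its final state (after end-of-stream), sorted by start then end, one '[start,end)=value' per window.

[0,11)=3 [11,22)=2 [22,33)=1 [33,44)=2 [55,66)=3

i=0 t=0 v=5: → [0,11); WM=−∞
i=1 t=2 v=6: → [0,11); WM=−∞
i=2 t=7 v=7: → [0,11); WM=−∞
i=3 t=13 v=8: → [11,22); WM=13; [0,11) fires=3
i=4 t=21 v=1: → [11,22); WM=13
i=5 t=23 v=6: → [22,33); WM=13
i=6 t=35 v=6: → [33,44); WM=13
i=7 t=38 v=5: → [33,44); WM=38; [11,22) fires=2 [22,33) fires=1
i=8 t=22 v=8: DROP (t<38-4); WM=38
i=9 t=16 v=2: DROP (t<38-4); WM=38
i=10 t=63 v=5: → [55,66); WM=38
i=11 t=64 v=4: → [55,66); WM=64; [33,44) fires=2
i=12 t=53 v=7: DROP (t<64-4); WM=64
i=13 t=51 v=5: DROP (t<64-4); WM=64
i=14 t=48 v=8: DROP (t<64-4); WM=64
i=15 t=49 v=5: DROP (t<64-4); WM=64
i=16 t=65 v=2: → [55,66); WM=64
i=17 t=44 v=6: DROP (t<64-4); WM=64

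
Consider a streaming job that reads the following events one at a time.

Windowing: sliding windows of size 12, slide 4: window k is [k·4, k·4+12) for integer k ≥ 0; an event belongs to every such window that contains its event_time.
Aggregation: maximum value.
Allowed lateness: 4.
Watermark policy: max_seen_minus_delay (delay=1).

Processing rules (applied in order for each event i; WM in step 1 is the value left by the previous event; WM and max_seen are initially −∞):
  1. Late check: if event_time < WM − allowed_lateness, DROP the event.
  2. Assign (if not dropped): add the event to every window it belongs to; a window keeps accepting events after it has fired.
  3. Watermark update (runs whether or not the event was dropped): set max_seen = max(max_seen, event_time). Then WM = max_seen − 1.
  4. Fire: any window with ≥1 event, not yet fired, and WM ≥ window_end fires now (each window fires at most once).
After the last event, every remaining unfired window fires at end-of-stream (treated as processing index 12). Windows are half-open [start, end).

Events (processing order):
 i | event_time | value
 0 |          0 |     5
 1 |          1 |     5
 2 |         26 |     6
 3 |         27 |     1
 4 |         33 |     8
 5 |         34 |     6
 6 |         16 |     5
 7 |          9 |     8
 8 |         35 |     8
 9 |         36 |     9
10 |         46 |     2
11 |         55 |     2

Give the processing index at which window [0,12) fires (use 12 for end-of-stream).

2

i=0 t=0 v=5: → [0,12); WM=-1
i=1 t=1 v=5: → [0,12); WM=0
i=2 t=26 v=6: → [24,36),[20,32),[16,28); WM=25; [0,12) fires=5
i=3 t=27 v=1: → [24,36),[20,32),[16,28); WM=26
i=4 t=33 v=8: → [32,44),[28,40),[24,36); WM=32; [16,28) fires=6 [20,32) fires=6
i=5 t=34 v=6: → [32,44),[28,40),[24,36); WM=33
i=6 t=16 v=5: DROP (t<33-4); WM=33
i=7 t=9 v=8: DROP (t<33-4); WM=33
i=8 t=35 v=8: → [32,44),[28,40),[24,36); WM=34
i=9 t=36 v=9: → [36,48),[32,44),[28,40); WM=35
i=10 t=46 v=2: → [44,56),[40,52),[36,48); WM=45; [24,36) fires=8 [28,40) fires=9 [32,44) fires=9
i=11 t=55 v=2: → [52,64),[48,60),[44,56); WM=54; [36,48) fires=9 [40,52) fires=2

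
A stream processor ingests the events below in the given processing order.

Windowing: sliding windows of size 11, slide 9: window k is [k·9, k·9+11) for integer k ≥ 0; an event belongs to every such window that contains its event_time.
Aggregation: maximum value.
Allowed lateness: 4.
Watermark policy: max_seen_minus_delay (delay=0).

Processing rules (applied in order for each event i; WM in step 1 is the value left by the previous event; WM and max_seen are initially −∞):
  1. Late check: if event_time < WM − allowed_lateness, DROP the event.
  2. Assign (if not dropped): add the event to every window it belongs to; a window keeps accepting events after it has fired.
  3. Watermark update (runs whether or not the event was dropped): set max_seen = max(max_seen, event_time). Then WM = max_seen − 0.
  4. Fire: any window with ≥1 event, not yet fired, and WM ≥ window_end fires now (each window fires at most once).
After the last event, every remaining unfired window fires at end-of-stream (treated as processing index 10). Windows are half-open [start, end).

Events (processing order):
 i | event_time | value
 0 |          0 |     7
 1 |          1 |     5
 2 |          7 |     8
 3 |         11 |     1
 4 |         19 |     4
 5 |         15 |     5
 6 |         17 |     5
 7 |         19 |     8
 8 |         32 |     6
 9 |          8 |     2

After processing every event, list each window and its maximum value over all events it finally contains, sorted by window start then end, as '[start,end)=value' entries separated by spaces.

[0,11)=8 [9,20)=8 [18,29)=8 [27,38)=6

i=0 t=0 v=7: → [0,11); WM=0
i=1 t=1 v=5: → [0,11); WM=1
i=2 t=7 v=8: → [0,11); WM=7
i=3 t=11 v=1: → [9,20); WM=11; [0,11) fires=8
i=4 t=19 v=4: → [18,29),[9,20); WM=19
i=5 t=15 v=5: → [9,20); WM=19
i=6 t=17 v=5: → [9,20); WM=19
i=7 t=19 v=8: → [18,29),[9,20); WM=19
i=8 t=32 v=6: → [27,38); WM=32; [9,20) fires=8 [18,29) fires=8
i=9 t=8 v=2: DROP (t<32-4); WM=32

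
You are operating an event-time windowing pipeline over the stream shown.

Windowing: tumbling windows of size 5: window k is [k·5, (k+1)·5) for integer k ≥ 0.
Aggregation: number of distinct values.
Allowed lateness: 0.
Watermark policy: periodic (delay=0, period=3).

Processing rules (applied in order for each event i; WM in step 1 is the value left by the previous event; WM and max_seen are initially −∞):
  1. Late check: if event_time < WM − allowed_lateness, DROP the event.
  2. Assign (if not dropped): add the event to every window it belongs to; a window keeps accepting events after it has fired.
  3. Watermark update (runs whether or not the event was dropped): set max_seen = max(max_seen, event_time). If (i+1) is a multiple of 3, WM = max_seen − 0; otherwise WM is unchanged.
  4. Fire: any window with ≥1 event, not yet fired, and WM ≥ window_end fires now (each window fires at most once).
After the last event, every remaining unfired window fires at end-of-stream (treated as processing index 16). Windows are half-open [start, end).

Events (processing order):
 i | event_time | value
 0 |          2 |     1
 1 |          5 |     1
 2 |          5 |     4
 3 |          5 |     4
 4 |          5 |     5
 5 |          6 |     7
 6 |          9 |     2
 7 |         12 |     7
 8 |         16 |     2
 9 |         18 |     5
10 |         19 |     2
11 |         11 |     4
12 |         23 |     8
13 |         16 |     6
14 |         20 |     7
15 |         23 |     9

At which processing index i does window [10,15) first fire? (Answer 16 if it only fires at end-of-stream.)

8

i=0 t=2 v=1: → [0,5); WM=−∞
i=1 t=5 v=1: → [5,10); WM=−∞
i=2 t=5 v=4: → [5,10); WM=5; [0,5) fires=1
i=3 t=5 v=4: → [5,10); WM=5
i=4 t=5 v=5: → [5,10); WM=5
i=5 t=6 v=7: → [5,10); WM=6
i=6 t=9 v=2: → [5,10); WM=6
i=7 t=12 v=7: → [10,15); WM=6
i=8 t=16 v=2: → [15,20); WM=16; [5,10) fires=5 [10,15) fires=1
i=9 t=18 v=5: → [15,20); WM=16
i=10 t=19 v=2: → [15,20); WM=16
i=11 t=11 v=4: DROP (t<16-0); WM=19
i=12 t=23 v=8: → [20,25); WM=19
i=13 t=16 v=6: DROP (t<19-0); WM=19
i=14 t=20 v=7: → [20,25); WM=23; [15,20) fires=2
i=15 t=23 v=9: → [20,25); WM=23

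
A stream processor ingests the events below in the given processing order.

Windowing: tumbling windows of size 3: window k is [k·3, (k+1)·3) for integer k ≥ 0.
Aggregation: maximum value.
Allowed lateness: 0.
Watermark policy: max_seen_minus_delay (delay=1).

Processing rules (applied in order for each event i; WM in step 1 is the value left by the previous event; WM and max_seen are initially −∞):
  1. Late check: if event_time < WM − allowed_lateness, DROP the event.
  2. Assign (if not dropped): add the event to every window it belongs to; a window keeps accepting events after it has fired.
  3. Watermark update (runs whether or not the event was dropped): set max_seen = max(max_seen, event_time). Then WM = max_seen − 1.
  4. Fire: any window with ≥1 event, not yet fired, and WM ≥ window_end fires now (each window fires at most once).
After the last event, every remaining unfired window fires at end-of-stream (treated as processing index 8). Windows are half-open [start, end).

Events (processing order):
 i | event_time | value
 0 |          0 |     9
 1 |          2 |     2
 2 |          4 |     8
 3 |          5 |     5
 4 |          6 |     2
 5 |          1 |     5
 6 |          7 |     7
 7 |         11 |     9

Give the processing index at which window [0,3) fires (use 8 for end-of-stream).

i=0 t=0 v=9: → [0,3); WM=-1
i=1 t=2 v=2: → [0,3); WM=1
i=2 t=4 v=8: → [3,6); WM=3; [0,3) fires=9
i=3 t=5 v=5: → [3,6); WM=4
i=4 t=6 v=2: → [6,9); WM=5
i=5 t=1 v=5: DROP (t<5-0); WM=5
i=6 t=7 v=7: → [6,9); WM=6; [3,6) fires=8
i=7 t=11 v=9: → [9,12); WM=10; [6,9) fires=7

2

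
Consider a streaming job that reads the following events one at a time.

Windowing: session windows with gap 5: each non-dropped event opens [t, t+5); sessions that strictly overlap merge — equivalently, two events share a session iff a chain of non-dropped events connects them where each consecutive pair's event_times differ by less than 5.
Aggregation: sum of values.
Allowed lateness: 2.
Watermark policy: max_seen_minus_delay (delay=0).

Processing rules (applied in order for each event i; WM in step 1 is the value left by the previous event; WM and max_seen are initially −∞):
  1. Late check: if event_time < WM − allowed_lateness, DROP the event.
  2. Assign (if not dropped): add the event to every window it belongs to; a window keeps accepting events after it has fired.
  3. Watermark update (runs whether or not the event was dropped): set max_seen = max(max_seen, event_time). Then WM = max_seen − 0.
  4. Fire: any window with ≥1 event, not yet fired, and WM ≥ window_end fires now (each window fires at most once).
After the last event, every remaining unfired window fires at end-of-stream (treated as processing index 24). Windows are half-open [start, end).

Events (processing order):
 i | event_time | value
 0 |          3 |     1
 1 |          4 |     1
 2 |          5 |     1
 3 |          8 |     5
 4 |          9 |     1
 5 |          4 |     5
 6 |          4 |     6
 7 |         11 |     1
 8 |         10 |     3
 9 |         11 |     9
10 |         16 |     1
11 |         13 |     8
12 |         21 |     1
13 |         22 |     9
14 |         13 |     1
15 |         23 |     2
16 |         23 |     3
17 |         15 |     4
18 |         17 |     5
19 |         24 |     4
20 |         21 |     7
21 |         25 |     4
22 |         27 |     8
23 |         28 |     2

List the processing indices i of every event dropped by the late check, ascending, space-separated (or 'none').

i=0 t=3 v=1: → [3,8); WM=3
i=1 t=4 v=1: → [3,9); WM=4
i=2 t=5 v=1: → [3,10); WM=5
i=3 t=8 v=5: → [3,13); WM=8
i=4 t=9 v=1: → [3,14); WM=9
i=5 t=4 v=5: DROP (t<9-2); WM=9
i=6 t=4 v=6: DROP (t<9-2); WM=9
i=7 t=11 v=1: → [3,16); WM=11
i=8 t=10 v=3: → [3,16); WM=11
i=9 t=11 v=9: → [3,16); WM=11
i=10 t=16 v=1: → [16,21); WM=16
i=11 t=13 v=8: DROP (t<16-2); WM=16
i=12 t=21 v=1: → [21,26); WM=21
i=13 t=22 v=9: → [21,27); WM=22
i=14 t=13 v=1: DROP (t<22-2); WM=22
i=15 t=23 v=2: → [21,28); WM=23
i=16 t=23 v=3: → [21,28); WM=23
i=17 t=15 v=4: DROP (t<23-2); WM=23
i=18 t=17 v=5: DROP (t<23-2); WM=23
i=19 t=24 v=4: → [21,29); WM=24
i=20 t=21 v=7: DROP (t<24-2); WM=24
i=21 t=25 v=4: → [21,30); WM=25
i=22 t=27 v=8: → [21,32); WM=27
i=23 t=28 v=2: → [21,33); WM=28

5 6 11 14 17 18 20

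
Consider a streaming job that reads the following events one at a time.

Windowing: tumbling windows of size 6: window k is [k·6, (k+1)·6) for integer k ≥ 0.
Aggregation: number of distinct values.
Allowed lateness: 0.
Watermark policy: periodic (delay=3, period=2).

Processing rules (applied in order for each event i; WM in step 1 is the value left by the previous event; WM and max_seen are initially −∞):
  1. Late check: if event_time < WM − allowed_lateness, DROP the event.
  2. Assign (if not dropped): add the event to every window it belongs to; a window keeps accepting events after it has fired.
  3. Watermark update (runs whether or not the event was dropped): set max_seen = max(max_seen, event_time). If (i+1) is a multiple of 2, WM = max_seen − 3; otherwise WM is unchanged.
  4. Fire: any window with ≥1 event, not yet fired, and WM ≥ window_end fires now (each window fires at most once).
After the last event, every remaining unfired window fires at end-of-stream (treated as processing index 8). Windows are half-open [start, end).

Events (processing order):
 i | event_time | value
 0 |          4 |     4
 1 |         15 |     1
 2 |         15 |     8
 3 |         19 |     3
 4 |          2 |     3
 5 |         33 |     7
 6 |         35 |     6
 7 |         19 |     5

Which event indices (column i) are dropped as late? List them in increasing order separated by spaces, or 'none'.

4 7

i=0 t=4 v=4: → [0,6); WM=−∞
i=1 t=15 v=1: → [12,18); WM=12; [0,6) fires=1
i=2 t=15 v=8: → [12,18); WM=12
i=3 t=19 v=3: → [18,24); WM=16
i=4 t=2 v=3: DROP (t<16-0); WM=16
i=5 t=33 v=7: → [30,36); WM=30; [12,18) fires=2 [18,24) fires=1
i=6 t=35 v=6: → [30,36); WM=30
i=7 t=19 v=5: DROP (t<30-0); WM=32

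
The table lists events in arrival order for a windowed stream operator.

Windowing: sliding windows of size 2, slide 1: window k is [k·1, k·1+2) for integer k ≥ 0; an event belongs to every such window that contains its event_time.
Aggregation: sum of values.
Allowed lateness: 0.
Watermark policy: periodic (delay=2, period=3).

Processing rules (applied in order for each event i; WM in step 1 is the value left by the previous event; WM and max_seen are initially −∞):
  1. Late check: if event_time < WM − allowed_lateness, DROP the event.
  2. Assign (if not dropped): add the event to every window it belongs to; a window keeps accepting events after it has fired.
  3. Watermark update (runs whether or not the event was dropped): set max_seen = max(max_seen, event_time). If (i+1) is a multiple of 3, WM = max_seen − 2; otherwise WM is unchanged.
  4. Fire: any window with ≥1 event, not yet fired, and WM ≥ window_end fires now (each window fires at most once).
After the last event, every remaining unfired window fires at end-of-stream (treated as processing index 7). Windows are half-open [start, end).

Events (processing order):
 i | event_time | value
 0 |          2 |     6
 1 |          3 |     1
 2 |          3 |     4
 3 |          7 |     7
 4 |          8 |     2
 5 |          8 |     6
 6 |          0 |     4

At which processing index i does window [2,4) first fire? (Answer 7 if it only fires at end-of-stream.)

5

i=0 t=2 v=6: → [2,4),[1,3); WM=−∞
i=1 t=3 v=1: → [3,5),[2,4); WM=−∞
i=2 t=3 v=4: → [3,5),[2,4); WM=1
i=3 t=7 v=7: → [7,9),[6,8); WM=1
i=4 t=8 v=2: → [8,10),[7,9); WM=1
i=5 t=8 v=6: → [8,10),[7,9); WM=6; [1,3) fires=6 [2,4) fires=11 [3,5) fires=5
i=6 t=0 v=4: DROP (t<6-0); WM=6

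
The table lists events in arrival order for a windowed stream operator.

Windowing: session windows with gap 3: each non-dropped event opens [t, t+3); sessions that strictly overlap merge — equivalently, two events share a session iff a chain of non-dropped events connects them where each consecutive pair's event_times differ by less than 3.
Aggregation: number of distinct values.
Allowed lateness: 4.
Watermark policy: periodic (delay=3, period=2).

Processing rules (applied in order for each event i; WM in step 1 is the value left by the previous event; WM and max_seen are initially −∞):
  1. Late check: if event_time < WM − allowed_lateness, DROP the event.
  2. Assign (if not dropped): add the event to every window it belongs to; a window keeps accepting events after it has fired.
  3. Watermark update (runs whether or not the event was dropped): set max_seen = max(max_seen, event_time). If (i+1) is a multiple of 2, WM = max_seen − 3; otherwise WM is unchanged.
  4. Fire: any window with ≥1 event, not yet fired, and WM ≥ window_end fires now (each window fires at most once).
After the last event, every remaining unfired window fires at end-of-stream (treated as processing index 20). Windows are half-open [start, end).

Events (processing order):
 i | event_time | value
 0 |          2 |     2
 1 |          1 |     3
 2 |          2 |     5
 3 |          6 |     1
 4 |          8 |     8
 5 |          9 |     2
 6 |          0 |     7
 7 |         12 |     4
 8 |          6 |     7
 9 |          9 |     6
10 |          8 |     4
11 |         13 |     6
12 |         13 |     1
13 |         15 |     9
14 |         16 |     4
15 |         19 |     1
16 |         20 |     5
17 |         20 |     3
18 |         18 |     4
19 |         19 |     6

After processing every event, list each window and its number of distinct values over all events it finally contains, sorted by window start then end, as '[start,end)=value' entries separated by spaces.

[1,5)=3 [6,12)=6 [12,23)=6

i=0 t=2 v=2: → [2,5); WM=−∞
i=1 t=1 v=3: → [1,5); WM=-1
i=2 t=2 v=5: → [1,5); WM=-1
i=3 t=6 v=1: → [6,9); WM=3
i=4 t=8 v=8: → [6,11); WM=3
i=5 t=9 v=2: → [6,12); WM=6
i=6 t=0 v=7: DROP (t<6-4); WM=6
i=7 t=12 v=4: → [12,15); WM=9
i=8 t=6 v=7: → [6,12); WM=9
i=9 t=9 v=6: → [6,12); WM=9
i=10 t=8 v=4: → [6,12); WM=9
i=11 t=13 v=6: → [12,16); WM=10
i=12 t=13 v=1: → [12,16); WM=10
i=13 t=15 v=9: → [12,18); WM=12
i=14 t=16 v=4: → [12,19); WM=12
i=15 t=19 v=1: → [19,22); WM=16
i=16 t=20 v=5: → [19,23); WM=16
i=17 t=20 v=3: → [19,23); WM=17
i=18 t=18 v=4: → [12,23); WM=17
i=19 t=19 v=6: → [12,23); WM=17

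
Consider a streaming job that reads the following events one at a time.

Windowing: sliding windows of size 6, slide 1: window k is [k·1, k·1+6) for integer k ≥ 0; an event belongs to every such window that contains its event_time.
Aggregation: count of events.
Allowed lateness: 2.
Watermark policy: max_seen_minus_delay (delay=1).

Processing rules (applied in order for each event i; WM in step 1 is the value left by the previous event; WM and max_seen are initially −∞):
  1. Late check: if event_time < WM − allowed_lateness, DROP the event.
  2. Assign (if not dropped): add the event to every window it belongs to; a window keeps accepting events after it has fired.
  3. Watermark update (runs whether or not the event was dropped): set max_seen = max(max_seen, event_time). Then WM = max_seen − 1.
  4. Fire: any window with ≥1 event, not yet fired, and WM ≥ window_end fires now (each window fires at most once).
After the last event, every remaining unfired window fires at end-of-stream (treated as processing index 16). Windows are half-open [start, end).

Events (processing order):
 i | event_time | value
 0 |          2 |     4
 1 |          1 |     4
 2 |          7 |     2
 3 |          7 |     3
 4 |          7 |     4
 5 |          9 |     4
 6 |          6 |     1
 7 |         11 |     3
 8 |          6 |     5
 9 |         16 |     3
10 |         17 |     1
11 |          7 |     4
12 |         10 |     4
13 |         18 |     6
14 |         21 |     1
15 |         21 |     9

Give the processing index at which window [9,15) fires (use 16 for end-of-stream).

9

i=0 t=2 v=4: → [2,8),[1,7),[0,6); WM=1
i=1 t=1 v=4: → [1,7),[0,6); WM=1
i=2 t=7 v=2: → [7,13),[6,12),[5,11),[4,10),[3,9),[2,8); WM=6; [0,6) fires=2
i=3 t=7 v=3: → [7,13),[6,12),[5,11),[4,10),[3,9),[2,8); WM=6
i=4 t=7 v=4: → [7,13),[6,12),[5,11),[4,10),[3,9),[2,8); WM=6
i=5 t=9 v=4: → [9,15),[8,14),[7,13),[6,12),[5,11),[4,10); WM=8; [1,7) fires=2 [2,8) fires=4
i=6 t=6 v=1: → [6,12),[5,11),[4,10),[3,9),[2,8),[1,7); WM=8
i=7 t=11 v=3: → [11,17),[10,16),[9,15),[8,14),[7,13),[6,12); WM=10; [3,9) fires=4 [4,10) fires=5
i=8 t=6 v=5: DROP (t<10-2); WM=10
i=9 t=16 v=3: → [16,22),[15,21),[14,20),[13,19),[12,18),[11,17); WM=15; [5,11) fires=5 [6,12) fires=6 [7,13) fires=5 [8,14) fires=2 [9,15) fires=2
i=10 t=17 v=1: → [17,23),[16,22),[15,21),[14,20),[13,19),[12,18); WM=16; [10,16) fires=1
i=11 t=7 v=4: DROP (t<16-2); WM=16
i=12 t=10 v=4: DROP (t<16-2); WM=16
i=13 t=18 v=6: → [18,24),[17,23),[16,22),[15,21),[14,20),[13,19); WM=17; [11,17) fires=2
i=14 t=21 v=1: → [21,27),[20,26),[19,25),[18,24),[17,23),[16,22); WM=20; [12,18) fires=2 [13,19) fires=3 [14,20) fires=3
i=15 t=21 v=9: → [21,27),[20,26),[19,25),[18,24),[17,23),[16,22); WM=20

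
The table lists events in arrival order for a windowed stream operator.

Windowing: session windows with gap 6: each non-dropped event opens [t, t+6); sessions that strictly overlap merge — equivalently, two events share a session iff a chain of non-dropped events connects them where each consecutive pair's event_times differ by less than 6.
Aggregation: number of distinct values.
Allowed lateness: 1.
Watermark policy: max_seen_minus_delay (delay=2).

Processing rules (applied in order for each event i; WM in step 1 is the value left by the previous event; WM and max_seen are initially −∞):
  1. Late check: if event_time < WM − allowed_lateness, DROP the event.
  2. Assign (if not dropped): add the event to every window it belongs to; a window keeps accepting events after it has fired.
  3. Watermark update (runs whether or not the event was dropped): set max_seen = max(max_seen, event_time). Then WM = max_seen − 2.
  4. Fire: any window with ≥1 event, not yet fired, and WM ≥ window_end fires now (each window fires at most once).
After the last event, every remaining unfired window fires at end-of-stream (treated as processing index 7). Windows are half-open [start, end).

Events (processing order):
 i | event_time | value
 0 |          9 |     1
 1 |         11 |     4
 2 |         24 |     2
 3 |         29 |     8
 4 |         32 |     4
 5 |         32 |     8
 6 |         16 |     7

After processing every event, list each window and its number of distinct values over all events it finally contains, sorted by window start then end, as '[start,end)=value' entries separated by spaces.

i=0 t=9 v=1: → [9,15); WM=7
i=1 t=11 v=4: → [9,17); WM=9
i=2 t=24 v=2: → [24,30); WM=22
i=3 t=29 v=8: → [24,35); WM=27
i=4 t=32 v=4: → [24,38); WM=30
i=5 t=32 v=8: → [24,38); WM=30
i=6 t=16 v=7: DROP (t<30-1); WM=30

[9,17)=2 [24,38)=3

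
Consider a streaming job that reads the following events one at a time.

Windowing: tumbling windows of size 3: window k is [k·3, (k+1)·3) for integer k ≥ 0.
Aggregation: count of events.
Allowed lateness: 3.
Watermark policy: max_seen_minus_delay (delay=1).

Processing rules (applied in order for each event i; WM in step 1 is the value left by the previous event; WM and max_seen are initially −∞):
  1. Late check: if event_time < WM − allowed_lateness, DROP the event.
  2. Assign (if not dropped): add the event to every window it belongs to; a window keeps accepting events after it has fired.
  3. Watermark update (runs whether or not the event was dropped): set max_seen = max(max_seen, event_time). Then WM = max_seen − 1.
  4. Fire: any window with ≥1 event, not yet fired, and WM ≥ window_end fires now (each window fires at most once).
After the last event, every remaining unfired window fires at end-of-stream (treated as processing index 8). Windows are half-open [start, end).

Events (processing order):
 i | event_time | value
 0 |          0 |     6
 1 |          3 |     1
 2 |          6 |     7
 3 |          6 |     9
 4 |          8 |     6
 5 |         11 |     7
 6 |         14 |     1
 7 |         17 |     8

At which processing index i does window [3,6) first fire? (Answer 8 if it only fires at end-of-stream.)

4

i=0 t=0 v=6: → [0,3); WM=-1
i=1 t=3 v=1: → [3,6); WM=2
i=2 t=6 v=7: → [6,9); WM=5; [0,3) fires=1
i=3 t=6 v=9: → [6,9); WM=5
i=4 t=8 v=6: → [6,9); WM=7; [3,6) fires=1
i=5 t=11 v=7: → [9,12); WM=10; [6,9) fires=3
i=6 t=14 v=1: → [12,15); WM=13; [9,12) fires=1
i=7 t=17 v=8: → [15,18); WM=16; [12,15) fires=1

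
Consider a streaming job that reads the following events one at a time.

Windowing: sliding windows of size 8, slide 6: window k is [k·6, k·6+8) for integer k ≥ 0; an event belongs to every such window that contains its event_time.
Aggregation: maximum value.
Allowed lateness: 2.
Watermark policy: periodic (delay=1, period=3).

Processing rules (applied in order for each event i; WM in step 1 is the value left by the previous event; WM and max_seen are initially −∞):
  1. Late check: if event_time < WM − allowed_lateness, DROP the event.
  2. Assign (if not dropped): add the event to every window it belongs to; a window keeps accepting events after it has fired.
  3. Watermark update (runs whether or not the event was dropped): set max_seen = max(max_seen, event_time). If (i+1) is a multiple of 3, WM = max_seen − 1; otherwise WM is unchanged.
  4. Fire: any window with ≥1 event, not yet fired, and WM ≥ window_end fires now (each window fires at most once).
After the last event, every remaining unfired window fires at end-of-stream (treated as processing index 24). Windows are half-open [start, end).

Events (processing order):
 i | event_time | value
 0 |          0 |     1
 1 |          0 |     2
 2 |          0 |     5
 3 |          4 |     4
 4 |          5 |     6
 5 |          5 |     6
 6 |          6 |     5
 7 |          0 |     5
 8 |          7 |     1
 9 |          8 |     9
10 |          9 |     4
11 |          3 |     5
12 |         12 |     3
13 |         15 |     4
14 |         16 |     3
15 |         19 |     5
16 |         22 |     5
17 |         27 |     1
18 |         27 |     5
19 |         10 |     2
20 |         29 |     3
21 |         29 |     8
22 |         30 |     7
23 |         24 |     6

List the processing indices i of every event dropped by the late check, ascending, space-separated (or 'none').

i=0 t=0 v=1: → [0,8); WM=−∞
i=1 t=0 v=2: → [0,8); WM=−∞
i=2 t=0 v=5: → [0,8); WM=-1
i=3 t=4 v=4: → [0,8); WM=-1
i=4 t=5 v=6: → [0,8); WM=-1
i=5 t=5 v=6: → [0,8); WM=4
i=6 t=6 v=5: → [6,14),[0,8); WM=4
i=7 t=0 v=5: DROP (t<4-2); WM=4
i=8 t=7 v=1: → [6,14),[0,8); WM=6
i=9 t=8 v=9: → [6,14); WM=6
i=10 t=9 v=4: → [6,14); WM=6
i=11 t=3 v=5: DROP (t<6-2); WM=8; [0,8) fires=6
i=12 t=12 v=3: → [12,20),[6,14); WM=8
i=13 t=15 v=4: → [12,20); WM=8
i=14 t=16 v=3: → [12,20); WM=15; [6,14) fires=9
i=15 t=19 v=5: → [18,26),[12,20); WM=15
i=16 t=22 v=5: → [18,26); WM=15
i=17 t=27 v=1: → [24,32); WM=26; [12,20) fires=5 [18,26) fires=5
i=18 t=27 v=5: → [24,32); WM=26
i=19 t=10 v=2: DROP (t<26-2); WM=26
i=20 t=29 v=3: → [24,32); WM=28
i=21 t=29 v=8: → [24,32); WM=28
i=22 t=30 v=7: → [30,38),[24,32); WM=28
i=23 t=24 v=6: DROP (t<28-2); WM=29

7 11 19 23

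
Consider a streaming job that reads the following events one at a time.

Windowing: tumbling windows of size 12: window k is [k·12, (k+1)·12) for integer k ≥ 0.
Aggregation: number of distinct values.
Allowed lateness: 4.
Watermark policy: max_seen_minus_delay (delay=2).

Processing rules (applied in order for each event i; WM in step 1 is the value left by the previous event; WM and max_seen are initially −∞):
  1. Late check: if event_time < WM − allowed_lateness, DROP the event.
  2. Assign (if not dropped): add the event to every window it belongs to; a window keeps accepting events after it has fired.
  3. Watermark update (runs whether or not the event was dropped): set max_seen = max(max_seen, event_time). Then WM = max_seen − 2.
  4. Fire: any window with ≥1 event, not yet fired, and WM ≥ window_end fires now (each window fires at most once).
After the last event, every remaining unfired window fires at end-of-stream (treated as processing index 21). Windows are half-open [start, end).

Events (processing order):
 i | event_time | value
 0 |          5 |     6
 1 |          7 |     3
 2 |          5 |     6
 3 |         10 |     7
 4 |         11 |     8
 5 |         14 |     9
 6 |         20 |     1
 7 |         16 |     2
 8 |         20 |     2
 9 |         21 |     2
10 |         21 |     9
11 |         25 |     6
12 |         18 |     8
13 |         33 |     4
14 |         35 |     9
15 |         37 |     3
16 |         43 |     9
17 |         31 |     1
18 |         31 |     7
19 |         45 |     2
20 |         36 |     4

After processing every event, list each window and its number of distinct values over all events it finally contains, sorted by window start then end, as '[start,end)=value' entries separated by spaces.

[0,12)=4 [12,24)=3 [24,36)=3 [36,48)=3

i=0 t=5 v=6: → [0,12); WM=3
i=1 t=7 v=3: → [0,12); WM=5
i=2 t=5 v=6: → [0,12); WM=5
i=3 t=10 v=7: → [0,12); WM=8
i=4 t=11 v=8: → [0,12); WM=9
i=5 t=14 v=9: → [12,24); WM=12; [0,12) fires=4
i=6 t=20 v=1: → [12,24); WM=18
i=7 t=16 v=2: → [12,24); WM=18
i=8 t=20 v=2: → [12,24); WM=18
i=9 t=21 v=2: → [12,24); WM=19
i=10 t=21 v=9: → [12,24); WM=19
i=11 t=25 v=6: → [24,36); WM=23
i=12 t=18 v=8: DROP (t<23-4); WM=23
i=13 t=33 v=4: → [24,36); WM=31; [12,24) fires=3
i=14 t=35 v=9: → [24,36); WM=33
i=15 t=37 v=3: → [36,48); WM=35
i=16 t=43 v=9: → [36,48); WM=41; [24,36) fires=3
i=17 t=31 v=1: DROP (t<41-4); WM=41
i=18 t=31 v=7: DROP (t<41-4); WM=41
i=19 t=45 v=2: → [36,48); WM=43
i=20 t=36 v=4: DROP (t<43-4); WM=43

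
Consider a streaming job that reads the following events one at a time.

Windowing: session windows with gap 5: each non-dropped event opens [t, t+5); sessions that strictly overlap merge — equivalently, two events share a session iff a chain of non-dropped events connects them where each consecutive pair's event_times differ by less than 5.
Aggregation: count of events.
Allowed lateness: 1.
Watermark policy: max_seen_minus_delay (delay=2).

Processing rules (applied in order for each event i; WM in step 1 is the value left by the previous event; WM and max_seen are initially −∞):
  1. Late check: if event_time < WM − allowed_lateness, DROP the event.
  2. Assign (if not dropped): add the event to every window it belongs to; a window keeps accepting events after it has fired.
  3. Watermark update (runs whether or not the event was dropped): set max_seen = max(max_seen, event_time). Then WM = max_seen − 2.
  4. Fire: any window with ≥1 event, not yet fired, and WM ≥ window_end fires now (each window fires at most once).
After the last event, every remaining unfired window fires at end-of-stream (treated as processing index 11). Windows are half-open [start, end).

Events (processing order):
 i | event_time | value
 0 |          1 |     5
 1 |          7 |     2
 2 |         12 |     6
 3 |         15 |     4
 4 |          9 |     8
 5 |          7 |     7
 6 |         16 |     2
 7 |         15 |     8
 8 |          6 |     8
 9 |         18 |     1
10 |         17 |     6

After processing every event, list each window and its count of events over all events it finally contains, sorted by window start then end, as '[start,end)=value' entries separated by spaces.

i=0 t=1 v=5: → [1,6); WM=-1
i=1 t=7 v=2: → [7,12); WM=5
i=2 t=12 v=6: → [12,17); WM=10
i=3 t=15 v=4: → [12,20); WM=13
i=4 t=9 v=8: DROP (t<13-1); WM=13
i=5 t=7 v=7: DROP (t<13-1); WM=13
i=6 t=16 v=2: → [12,21); WM=14
i=7 t=15 v=8: → [12,21); WM=14
i=8 t=6 v=8: DROP (t<14-1); WM=14
i=9 t=18 v=1: → [12,23); WM=16
i=10 t=17 v=6: → [12,23); WM=16

[1,6)=1 [7,12)=1 [12,23)=6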